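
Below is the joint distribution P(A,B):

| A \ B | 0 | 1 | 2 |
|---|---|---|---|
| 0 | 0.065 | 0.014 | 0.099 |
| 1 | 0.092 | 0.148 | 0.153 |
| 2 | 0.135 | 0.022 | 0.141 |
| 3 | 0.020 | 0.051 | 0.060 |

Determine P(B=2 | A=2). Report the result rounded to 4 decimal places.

P(A=2) = 0.135 + 0.022 + 0.141 = 0.298.
P(B=2 | A=2) = 0.141/0.298 = 0.4732.

0.4732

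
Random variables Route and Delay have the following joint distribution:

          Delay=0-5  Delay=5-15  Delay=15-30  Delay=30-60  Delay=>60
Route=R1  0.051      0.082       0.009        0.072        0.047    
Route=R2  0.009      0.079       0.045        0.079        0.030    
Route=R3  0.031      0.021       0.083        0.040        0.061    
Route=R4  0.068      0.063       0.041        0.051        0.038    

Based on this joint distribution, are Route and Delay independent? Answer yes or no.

no

P(Route=R3) = 0.236 and P(Delay=15-30) = 0.178, so their product is 0.04201, but P(Route=R3, Delay=15-30) = 0.083. Since these differ, Route and Delay are not independent.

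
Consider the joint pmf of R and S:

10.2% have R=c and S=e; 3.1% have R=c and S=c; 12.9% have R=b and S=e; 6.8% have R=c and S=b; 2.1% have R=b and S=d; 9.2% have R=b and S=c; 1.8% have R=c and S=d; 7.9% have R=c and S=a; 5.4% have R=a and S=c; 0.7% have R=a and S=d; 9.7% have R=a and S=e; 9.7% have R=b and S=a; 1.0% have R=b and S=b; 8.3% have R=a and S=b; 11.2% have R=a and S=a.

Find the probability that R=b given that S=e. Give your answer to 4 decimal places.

0.3933

P(S=e) = 0.097 + 0.129 + 0.102 = 0.328.
P(R=b | S=e) = 0.129/0.328 = 0.3933.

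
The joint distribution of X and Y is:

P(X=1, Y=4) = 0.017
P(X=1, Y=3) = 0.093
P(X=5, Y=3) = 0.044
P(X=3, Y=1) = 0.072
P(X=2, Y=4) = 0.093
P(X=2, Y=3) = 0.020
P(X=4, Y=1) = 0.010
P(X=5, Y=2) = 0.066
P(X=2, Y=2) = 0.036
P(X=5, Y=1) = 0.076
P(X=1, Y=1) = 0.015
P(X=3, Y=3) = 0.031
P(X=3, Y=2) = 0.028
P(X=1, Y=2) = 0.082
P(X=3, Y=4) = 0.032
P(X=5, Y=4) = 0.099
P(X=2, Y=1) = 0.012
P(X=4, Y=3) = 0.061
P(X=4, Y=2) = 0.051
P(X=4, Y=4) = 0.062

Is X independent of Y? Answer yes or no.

P(X=1) = 0.207 and P(Y=4) = 0.303, so their product is 0.06272, but P(X=1, Y=4) = 0.017. Since these differ, X and Y are not independent.

no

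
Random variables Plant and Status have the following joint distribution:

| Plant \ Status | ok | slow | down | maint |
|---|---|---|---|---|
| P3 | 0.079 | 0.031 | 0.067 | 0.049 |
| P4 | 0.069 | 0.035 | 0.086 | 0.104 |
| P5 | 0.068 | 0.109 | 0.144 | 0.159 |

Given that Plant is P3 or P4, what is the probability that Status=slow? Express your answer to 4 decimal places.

0.1269

P(Plant=P3) = 0.079 + 0.031 + 0.067 + 0.049 = 0.226.
P(Plant=P4) = 0.069 + 0.035 + 0.086 + 0.104 = 0.294.
P(Plant ∈ {P3, P4}) = 0.226 + 0.294 = 0.520; P(Status=slow, Plant ∈ {P3, P4}) = 0.031 + 0.035 = 0.066.
P(Status=slow | Plant ∈ {P3, P4}) = 0.066/0.520 = 0.1269.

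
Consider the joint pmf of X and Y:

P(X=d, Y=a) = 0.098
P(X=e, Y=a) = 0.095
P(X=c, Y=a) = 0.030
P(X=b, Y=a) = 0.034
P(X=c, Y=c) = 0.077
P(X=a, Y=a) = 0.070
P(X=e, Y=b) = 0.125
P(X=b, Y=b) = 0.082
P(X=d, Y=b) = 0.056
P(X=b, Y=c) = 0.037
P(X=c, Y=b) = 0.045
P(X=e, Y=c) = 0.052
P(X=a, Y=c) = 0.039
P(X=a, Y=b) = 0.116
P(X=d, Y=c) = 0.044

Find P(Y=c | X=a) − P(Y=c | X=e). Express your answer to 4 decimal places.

P(X=a) = 0.070 + 0.116 + 0.039 = 0.225; P(Y=c | X=a) = 0.039/0.225 = 0.17333.
P(X=e) = 0.095 + 0.125 + 0.052 = 0.272; P(Y=c | X=e) = 0.052/0.272 = 0.19118.
Difference = -0.0178.

-0.0178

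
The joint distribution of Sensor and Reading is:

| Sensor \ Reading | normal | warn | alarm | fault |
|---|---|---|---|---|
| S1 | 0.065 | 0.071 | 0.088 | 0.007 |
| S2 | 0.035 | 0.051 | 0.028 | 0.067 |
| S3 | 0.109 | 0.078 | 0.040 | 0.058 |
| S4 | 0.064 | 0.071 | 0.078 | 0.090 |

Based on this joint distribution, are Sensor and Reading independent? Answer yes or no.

no

P(Sensor=S1) = 0.231 and P(Reading=fault) = 0.222, so their product is 0.05128, but P(Sensor=S1, Reading=fault) = 0.007. Since these differ, Sensor and Reading are not independent.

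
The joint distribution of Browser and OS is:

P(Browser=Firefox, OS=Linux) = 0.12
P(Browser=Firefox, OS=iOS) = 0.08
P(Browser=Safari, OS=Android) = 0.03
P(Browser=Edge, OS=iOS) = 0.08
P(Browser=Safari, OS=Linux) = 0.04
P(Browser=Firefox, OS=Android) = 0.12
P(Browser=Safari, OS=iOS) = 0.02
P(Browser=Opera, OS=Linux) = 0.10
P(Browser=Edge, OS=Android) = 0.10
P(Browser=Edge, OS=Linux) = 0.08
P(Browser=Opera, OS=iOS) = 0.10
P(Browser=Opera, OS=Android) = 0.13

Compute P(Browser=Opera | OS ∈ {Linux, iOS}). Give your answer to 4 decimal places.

P(OS=Linux) = 0.12 + 0.04 + 0.08 + 0.10 = 0.34.
P(OS=iOS) = 0.08 + 0.02 + 0.08 + 0.10 = 0.28.
P(OS ∈ {Linux, iOS}) = 0.34 + 0.28 = 0.62; P(Browser=Opera, OS ∈ {Linux, iOS}) = 0.10 + 0.10 = 0.20.
P(Browser=Opera | OS ∈ {Linux, iOS}) = 0.20/0.62 = 0.3226.

0.3226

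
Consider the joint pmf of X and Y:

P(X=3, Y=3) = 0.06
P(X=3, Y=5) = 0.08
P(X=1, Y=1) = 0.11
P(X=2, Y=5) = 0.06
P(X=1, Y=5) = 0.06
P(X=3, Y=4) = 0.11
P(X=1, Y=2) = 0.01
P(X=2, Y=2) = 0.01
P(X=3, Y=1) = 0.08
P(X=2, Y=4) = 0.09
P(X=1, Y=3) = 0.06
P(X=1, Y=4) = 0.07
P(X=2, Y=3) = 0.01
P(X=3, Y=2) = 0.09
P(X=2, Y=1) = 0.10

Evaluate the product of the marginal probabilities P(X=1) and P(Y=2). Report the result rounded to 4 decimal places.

P(X=1) = 0.11 + 0.01 + 0.06 + 0.07 + 0.06 = 0.31.
P(Y=2) = 0.01 + 0.01 + 0.09 = 0.11.
Product: 0.31 × 0.11 = 0.0341.

0.0341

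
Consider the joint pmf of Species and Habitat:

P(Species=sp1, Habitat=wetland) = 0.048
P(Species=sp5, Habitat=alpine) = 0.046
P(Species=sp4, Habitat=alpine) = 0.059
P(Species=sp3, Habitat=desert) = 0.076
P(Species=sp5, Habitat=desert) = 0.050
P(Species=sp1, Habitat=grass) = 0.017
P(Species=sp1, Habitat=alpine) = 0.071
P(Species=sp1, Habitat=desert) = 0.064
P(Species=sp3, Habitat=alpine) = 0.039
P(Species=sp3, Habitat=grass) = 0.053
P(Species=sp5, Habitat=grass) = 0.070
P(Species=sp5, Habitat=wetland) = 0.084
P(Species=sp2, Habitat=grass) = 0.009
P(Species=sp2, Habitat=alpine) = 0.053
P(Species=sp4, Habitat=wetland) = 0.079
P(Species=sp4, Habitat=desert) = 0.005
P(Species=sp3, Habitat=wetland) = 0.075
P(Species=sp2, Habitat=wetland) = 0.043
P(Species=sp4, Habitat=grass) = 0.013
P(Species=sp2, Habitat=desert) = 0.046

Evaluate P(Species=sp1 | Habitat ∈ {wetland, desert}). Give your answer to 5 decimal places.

0.19649

P(Habitat=wetland) = 0.048 + 0.043 + 0.075 + 0.079 + 0.084 = 0.329.
P(Habitat=desert) = 0.064 + 0.046 + 0.076 + 0.005 + 0.050 = 0.241.
P(Habitat ∈ {wetland, desert}) = 0.329 + 0.241 = 0.570; P(Species=sp1, Habitat ∈ {wetland, desert}) = 0.048 + 0.064 = 0.112.
P(Species=sp1 | Habitat ∈ {wetland, desert}) = 0.112/0.570 = 0.19649.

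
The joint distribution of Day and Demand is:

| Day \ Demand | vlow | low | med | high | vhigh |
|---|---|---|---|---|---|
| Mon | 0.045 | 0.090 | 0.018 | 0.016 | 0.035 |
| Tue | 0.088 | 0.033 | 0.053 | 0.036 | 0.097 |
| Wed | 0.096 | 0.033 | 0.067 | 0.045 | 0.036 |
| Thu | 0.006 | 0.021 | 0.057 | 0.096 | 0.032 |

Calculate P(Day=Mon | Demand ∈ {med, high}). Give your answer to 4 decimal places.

P(Demand=med) = 0.018 + 0.053 + 0.067 + 0.057 = 0.195.
P(Demand=high) = 0.016 + 0.036 + 0.045 + 0.096 = 0.193.
P(Demand ∈ {med, high}) = 0.195 + 0.193 = 0.388; P(Day=Mon, Demand ∈ {med, high}) = 0.018 + 0.016 = 0.034.
P(Day=Mon | Demand ∈ {med, high}) = 0.034/0.388 = 0.0876.

0.0876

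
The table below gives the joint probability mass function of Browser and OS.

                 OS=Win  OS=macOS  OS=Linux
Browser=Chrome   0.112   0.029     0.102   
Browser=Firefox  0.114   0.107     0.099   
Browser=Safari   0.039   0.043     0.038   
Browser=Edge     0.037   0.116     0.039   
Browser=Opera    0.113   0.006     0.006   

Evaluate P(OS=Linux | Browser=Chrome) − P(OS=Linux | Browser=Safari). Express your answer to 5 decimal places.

0.10309

P(Browser=Chrome) = 0.112 + 0.029 + 0.102 = 0.243; P(OS=Linux | Browser=Chrome) = 0.102/0.243 = 0.419753.
P(Browser=Safari) = 0.039 + 0.043 + 0.038 = 0.120; P(OS=Linux | Browser=Safari) = 0.038/0.120 = 0.316667.
Difference = 0.10309.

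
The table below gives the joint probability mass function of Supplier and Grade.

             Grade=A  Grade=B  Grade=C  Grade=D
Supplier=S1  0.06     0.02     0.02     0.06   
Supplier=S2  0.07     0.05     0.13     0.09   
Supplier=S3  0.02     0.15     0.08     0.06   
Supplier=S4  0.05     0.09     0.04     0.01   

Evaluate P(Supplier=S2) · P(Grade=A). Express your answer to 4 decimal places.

0.0680

P(Supplier=S2) = 0.07 + 0.05 + 0.13 + 0.09 = 0.34.
P(Grade=A) = 0.06 + 0.07 + 0.02 + 0.05 = 0.20.
Product: 0.34 × 0.20 = 0.0680.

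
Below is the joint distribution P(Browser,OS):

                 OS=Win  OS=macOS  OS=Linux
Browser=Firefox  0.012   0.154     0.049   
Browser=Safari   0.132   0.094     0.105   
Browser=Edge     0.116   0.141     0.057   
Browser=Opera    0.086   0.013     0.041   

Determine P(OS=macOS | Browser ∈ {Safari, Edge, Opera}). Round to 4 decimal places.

0.3159

P(Browser=Safari) = 0.132 + 0.094 + 0.105 = 0.331.
P(Browser=Edge) = 0.116 + 0.141 + 0.057 = 0.314.
P(Browser=Opera) = 0.086 + 0.013 + 0.041 = 0.140.
P(Browser ∈ {Safari, Edge, Opera}) = 0.331 + 0.314 + 0.140 = 0.785; P(OS=macOS, Browser ∈ {Safari, Edge, Opera}) = 0.094 + 0.141 + 0.013 = 0.248.
P(OS=macOS | Browser ∈ {Safari, Edge, Opera}) = 0.248/0.785 = 0.3159.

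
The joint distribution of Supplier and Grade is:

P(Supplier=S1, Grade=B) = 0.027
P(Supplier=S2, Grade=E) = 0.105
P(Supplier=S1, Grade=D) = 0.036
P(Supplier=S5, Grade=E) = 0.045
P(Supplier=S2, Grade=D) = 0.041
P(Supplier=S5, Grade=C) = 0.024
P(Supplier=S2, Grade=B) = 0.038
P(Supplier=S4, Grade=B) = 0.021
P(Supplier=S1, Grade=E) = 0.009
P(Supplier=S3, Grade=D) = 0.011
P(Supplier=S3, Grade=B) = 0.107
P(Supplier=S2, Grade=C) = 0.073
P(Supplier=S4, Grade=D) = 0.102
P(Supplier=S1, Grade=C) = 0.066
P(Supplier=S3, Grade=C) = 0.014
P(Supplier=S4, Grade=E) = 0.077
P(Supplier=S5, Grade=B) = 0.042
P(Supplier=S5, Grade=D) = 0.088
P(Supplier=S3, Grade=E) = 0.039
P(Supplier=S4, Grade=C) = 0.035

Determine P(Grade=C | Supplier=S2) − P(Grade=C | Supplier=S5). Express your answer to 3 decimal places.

0.163

P(Supplier=S2) = 0.038 + 0.073 + 0.041 + 0.105 = 0.257; P(Grade=C | Supplier=S2) = 0.073/0.257 = 0.2840.
P(Supplier=S5) = 0.042 + 0.024 + 0.088 + 0.045 = 0.199; P(Grade=C | Supplier=S5) = 0.024/0.199 = 0.1206.
Difference = 0.163.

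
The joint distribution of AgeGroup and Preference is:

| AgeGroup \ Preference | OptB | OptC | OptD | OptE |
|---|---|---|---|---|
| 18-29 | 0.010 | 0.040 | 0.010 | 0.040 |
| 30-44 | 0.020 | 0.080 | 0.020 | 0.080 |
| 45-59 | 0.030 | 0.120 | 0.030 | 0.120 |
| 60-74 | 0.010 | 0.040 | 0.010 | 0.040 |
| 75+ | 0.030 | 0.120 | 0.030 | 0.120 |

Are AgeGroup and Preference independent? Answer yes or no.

Every cell satisfies P(AgeGroup,Preference) = P(AgeGroup)·P(Preference). For instance P(AgeGroup=18-29) = 0.100, P(Preference=OptE) = 0.400, and 0.100×0.400 = 0.040 matches the joint entry. So AgeGroup and Preference are independent.

yes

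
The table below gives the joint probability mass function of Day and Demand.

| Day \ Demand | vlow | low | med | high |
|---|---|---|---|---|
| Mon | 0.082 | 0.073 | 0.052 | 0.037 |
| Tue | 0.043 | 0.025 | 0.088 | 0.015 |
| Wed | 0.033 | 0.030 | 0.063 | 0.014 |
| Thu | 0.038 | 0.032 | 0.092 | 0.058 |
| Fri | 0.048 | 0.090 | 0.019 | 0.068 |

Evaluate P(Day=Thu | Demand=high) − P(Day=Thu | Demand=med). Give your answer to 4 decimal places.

0.0091

P(Demand=high) = 0.037 + 0.015 + 0.014 + 0.058 + 0.068 = 0.192; P(Day=Thu | Demand=high) = 0.058/0.192 = 0.30208.
P(Demand=med) = 0.052 + 0.088 + 0.063 + 0.092 + 0.019 = 0.314; P(Day=Thu | Demand=med) = 0.092/0.314 = 0.29299.
Difference = 0.0091.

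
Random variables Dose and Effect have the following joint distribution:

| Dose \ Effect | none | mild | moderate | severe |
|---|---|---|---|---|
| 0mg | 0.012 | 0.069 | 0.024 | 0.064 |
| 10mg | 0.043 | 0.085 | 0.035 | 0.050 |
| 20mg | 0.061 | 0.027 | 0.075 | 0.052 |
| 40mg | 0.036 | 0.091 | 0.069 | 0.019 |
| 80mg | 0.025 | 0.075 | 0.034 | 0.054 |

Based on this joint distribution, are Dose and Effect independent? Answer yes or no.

no

P(Dose=20mg) = 0.215 and P(Effect=mild) = 0.347, so their product is 0.07461, but P(Dose=20mg, Effect=mild) = 0.027. Since these differ, Dose and Effect are not independent.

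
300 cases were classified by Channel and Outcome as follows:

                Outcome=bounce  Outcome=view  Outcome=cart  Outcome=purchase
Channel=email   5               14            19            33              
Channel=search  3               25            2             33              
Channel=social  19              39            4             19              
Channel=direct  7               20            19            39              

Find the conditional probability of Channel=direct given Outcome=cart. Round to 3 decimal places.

Total with Outcome=cart: 19 + 2 + 4 + 19 = 44.
P(Channel=direct | Outcome=cart) = 19/44 = 0.432.

0.432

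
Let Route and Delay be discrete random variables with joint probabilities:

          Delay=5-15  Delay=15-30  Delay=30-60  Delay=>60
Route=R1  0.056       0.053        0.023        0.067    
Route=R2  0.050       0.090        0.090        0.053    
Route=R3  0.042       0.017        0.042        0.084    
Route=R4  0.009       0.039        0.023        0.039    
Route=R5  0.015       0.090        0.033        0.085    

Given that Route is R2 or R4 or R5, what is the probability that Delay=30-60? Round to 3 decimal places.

P(Route=R2) = 0.050 + 0.090 + 0.090 + 0.053 = 0.283.
P(Route=R4) = 0.009 + 0.039 + 0.023 + 0.039 = 0.110.
P(Route=R5) = 0.015 + 0.090 + 0.033 + 0.085 = 0.223.
P(Route ∈ {R2, R4, R5}) = 0.283 + 0.110 + 0.223 = 0.616; P(Delay=30-60, Route ∈ {R2, R4, R5}) = 0.090 + 0.023 + 0.033 = 0.146.
P(Delay=30-60 | Route ∈ {R2, R4, R5}) = 0.146/0.616 = 0.237.

0.237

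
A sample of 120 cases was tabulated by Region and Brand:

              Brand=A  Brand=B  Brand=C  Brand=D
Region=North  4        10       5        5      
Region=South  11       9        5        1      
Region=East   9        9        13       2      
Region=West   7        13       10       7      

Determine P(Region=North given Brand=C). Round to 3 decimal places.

0.152

Total with Brand=C: 5 + 5 + 13 + 10 = 33.
P(Region=North | Brand=C) = 5/33 = 0.152.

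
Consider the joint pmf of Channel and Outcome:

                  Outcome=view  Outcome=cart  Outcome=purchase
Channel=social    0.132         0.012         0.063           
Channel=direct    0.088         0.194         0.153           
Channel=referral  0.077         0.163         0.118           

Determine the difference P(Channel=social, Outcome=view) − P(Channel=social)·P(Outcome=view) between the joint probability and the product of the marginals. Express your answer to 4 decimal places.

0.0705

P(Channel=social) = 0.132 + 0.012 + 0.063 = 0.207.
P(Outcome=view) = 0.132 + 0.088 + 0.077 = 0.297.
P(Channel=social, Outcome=view) − P(Channel=social)P(Outcome=view) = 0.132 − 0.207×0.297 = 0.0705.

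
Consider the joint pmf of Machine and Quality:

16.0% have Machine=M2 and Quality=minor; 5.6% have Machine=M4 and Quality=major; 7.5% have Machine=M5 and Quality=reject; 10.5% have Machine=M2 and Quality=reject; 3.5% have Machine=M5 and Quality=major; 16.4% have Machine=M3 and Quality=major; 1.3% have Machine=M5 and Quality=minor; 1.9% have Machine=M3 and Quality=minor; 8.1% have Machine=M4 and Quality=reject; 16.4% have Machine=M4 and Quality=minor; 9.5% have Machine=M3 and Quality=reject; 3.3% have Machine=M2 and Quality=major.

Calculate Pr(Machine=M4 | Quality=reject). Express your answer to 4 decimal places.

0.2275

P(Quality=reject) = 0.105 + 0.095 + 0.081 + 0.075 = 0.356.
P(Machine=M4 | Quality=reject) = 0.081/0.356 = 0.2275.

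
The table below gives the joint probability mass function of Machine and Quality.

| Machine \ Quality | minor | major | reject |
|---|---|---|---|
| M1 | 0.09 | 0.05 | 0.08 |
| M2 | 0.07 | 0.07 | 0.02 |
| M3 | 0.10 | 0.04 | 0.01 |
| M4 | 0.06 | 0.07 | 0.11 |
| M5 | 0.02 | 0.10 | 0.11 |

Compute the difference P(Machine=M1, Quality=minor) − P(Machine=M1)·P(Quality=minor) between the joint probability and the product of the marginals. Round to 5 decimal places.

0.01520

P(Machine=M1) = 0.09 + 0.05 + 0.08 = 0.22.
P(Quality=minor) = 0.09 + 0.07 + 0.10 + 0.06 + 0.02 = 0.34.
P(Machine=M1, Quality=minor) − P(Machine=M1)P(Quality=minor) = 0.09 − 0.22×0.34 = 0.01520.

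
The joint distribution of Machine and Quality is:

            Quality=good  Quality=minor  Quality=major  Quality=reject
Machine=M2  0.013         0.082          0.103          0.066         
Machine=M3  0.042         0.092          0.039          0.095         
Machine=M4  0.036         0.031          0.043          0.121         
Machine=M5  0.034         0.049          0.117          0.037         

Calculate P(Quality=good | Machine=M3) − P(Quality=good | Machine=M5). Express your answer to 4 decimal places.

0.0133

P(Machine=M3) = 0.042 + 0.092 + 0.039 + 0.095 = 0.268; P(Quality=good | Machine=M3) = 0.042/0.268 = 0.15672.
P(Machine=M5) = 0.034 + 0.049 + 0.117 + 0.037 = 0.237; P(Quality=good | Machine=M5) = 0.034/0.237 = 0.14346.
Difference = 0.0133.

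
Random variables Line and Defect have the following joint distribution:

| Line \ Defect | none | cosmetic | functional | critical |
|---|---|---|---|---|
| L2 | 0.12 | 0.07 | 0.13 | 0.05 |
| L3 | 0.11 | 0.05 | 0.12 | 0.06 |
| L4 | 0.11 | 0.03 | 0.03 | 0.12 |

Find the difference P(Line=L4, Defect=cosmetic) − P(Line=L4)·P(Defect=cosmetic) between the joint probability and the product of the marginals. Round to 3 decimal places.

-0.014

P(Line=L4) = 0.11 + 0.03 + 0.03 + 0.12 = 0.29.
P(Defect=cosmetic) = 0.07 + 0.05 + 0.03 = 0.15.
P(Line=L4, Defect=cosmetic) − P(Line=L4)P(Defect=cosmetic) = 0.03 − 0.29×0.15 = -0.014.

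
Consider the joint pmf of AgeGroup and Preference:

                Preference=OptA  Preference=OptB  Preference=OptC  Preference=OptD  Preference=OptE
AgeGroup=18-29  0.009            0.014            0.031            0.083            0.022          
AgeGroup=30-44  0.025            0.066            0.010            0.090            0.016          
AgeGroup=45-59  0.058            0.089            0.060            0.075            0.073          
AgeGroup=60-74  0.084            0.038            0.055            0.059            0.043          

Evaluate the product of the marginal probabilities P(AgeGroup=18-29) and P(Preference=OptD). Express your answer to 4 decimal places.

0.0488

P(AgeGroup=18-29) = 0.009 + 0.014 + 0.031 + 0.083 + 0.022 = 0.159.
P(Preference=OptD) = 0.083 + 0.090 + 0.075 + 0.059 = 0.307.
Product: 0.159 × 0.307 = 0.0488.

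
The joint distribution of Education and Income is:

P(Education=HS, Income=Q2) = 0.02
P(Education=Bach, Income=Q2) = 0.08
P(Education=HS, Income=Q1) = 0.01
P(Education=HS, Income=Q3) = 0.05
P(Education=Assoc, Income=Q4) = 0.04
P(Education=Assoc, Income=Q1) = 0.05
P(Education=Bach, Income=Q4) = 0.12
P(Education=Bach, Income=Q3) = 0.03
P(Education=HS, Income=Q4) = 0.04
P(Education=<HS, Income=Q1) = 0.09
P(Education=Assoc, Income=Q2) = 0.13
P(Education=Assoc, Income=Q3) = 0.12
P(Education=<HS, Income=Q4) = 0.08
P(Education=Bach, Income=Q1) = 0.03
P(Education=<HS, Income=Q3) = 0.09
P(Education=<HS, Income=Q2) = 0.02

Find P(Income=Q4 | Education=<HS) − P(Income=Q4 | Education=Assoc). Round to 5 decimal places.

P(Education=<HS) = 0.09 + 0.02 + 0.09 + 0.08 = 0.28; P(Income=Q4 | Education=<HS) = 0.08/0.28 = 0.285714.
P(Education=Assoc) = 0.05 + 0.13 + 0.12 + 0.04 = 0.34; P(Income=Q4 | Education=Assoc) = 0.04/0.34 = 0.117647.
Difference = 0.16807.

0.16807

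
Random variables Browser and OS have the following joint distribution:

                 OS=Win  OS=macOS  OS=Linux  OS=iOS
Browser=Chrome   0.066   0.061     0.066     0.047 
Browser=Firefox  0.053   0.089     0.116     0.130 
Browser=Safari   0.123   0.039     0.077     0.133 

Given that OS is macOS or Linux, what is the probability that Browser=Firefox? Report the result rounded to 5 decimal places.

P(OS=macOS) = 0.061 + 0.089 + 0.039 = 0.189.
P(OS=Linux) = 0.066 + 0.116 + 0.077 = 0.259.
P(OS ∈ {macOS, Linux}) = 0.189 + 0.259 = 0.448; P(Browser=Firefox, OS ∈ {macOS, Linux}) = 0.089 + 0.116 = 0.205.
P(Browser=Firefox | OS ∈ {macOS, Linux}) = 0.205/0.448 = 0.45759.

0.45759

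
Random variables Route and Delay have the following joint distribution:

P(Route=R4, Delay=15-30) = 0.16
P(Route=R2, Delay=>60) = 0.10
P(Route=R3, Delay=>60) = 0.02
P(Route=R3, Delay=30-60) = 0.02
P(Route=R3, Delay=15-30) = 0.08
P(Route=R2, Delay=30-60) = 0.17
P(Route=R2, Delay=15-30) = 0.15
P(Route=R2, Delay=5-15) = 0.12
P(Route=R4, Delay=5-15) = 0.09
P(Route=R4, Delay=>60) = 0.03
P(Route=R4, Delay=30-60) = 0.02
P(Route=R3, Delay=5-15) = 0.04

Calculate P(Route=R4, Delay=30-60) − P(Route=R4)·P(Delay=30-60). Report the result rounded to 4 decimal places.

P(Route=R4) = 0.09 + 0.16 + 0.02 + 0.03 = 0.30.
P(Delay=30-60) = 0.17 + 0.02 + 0.02 = 0.21.
P(Route=R4, Delay=30-60) − P(Route=R4)P(Delay=30-60) = 0.02 − 0.30×0.21 = -0.0430.

-0.0430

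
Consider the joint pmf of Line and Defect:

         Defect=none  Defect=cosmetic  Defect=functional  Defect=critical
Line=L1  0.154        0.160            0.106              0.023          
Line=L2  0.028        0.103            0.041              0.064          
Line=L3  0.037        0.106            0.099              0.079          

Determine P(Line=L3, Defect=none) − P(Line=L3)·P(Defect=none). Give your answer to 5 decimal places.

-0.03330

P(Line=L3) = 0.037 + 0.106 + 0.099 + 0.079 = 0.321.
P(Defect=none) = 0.154 + 0.028 + 0.037 = 0.219.
P(Line=L3, Defect=none) − P(Line=L3)P(Defect=none) = 0.037 − 0.321×0.219 = -0.03330.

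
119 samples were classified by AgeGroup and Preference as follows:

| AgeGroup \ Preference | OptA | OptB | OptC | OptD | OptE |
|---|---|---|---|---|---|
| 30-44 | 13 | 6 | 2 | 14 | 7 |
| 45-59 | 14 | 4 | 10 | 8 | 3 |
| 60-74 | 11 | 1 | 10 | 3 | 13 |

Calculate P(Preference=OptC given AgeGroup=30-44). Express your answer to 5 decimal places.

0.04762

Total with AgeGroup=30-44: 13 + 6 + 2 + 14 + 7 = 42.
P(Preference=OptC | AgeGroup=30-44) = 2/42 = 0.04762.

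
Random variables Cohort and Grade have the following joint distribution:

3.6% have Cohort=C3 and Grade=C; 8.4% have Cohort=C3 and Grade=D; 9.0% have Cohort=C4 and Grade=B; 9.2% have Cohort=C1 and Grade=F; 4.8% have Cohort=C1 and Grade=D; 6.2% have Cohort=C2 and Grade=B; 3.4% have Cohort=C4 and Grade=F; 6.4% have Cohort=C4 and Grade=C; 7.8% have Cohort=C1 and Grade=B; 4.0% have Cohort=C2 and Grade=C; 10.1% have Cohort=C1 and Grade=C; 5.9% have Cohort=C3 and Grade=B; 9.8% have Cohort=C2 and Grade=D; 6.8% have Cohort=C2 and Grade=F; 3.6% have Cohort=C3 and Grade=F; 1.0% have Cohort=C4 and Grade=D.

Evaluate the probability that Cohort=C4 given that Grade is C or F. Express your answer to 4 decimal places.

P(Grade=C) = 0.101 + 0.040 + 0.036 + 0.064 = 0.241.
P(Grade=F) = 0.092 + 0.068 + 0.036 + 0.034 = 0.230.
P(Grade ∈ {C, F}) = 0.241 + 0.230 = 0.471; P(Cohort=C4, Grade ∈ {C, F}) = 0.064 + 0.034 = 0.098.
P(Cohort=C4 | Grade ∈ {C, F}) = 0.098/0.471 = 0.2081.

0.2081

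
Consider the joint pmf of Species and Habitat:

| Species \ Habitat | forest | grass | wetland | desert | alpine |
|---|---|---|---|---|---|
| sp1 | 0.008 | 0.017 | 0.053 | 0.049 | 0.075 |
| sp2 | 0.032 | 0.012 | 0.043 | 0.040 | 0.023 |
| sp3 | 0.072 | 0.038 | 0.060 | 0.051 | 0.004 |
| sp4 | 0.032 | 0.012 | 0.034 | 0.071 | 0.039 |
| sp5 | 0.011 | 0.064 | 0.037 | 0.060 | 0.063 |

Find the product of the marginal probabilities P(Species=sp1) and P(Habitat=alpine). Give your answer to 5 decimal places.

0.04121

P(Species=sp1) = 0.008 + 0.017 + 0.053 + 0.049 + 0.075 = 0.202.
P(Habitat=alpine) = 0.075 + 0.023 + 0.004 + 0.039 + 0.063 = 0.204.
Product: 0.202 × 0.204 = 0.04121.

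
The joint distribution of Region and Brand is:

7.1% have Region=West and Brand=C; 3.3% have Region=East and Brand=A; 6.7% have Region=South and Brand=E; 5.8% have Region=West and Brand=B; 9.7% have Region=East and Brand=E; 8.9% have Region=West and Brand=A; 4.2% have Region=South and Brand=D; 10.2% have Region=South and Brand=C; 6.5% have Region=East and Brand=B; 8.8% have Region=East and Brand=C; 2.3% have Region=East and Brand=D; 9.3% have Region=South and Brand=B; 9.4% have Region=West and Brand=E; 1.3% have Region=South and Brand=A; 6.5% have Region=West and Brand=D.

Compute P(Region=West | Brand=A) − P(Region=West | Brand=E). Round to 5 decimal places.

P(Brand=A) = 0.013 + 0.033 + 0.089 = 0.135; P(Region=West | Brand=A) = 0.089/0.135 = 0.659259.
P(Brand=E) = 0.067 + 0.097 + 0.094 = 0.258; P(Region=West | Brand=E) = 0.094/0.258 = 0.364341.
Difference = 0.29492.

0.29492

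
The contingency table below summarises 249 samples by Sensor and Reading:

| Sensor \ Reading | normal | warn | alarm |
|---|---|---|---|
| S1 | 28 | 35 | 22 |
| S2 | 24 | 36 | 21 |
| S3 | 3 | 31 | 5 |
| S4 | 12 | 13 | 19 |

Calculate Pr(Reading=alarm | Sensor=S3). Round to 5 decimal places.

0.12821

Total with Sensor=S3: 3 + 31 + 5 = 39.
P(Reading=alarm | Sensor=S3) = 5/39 = 0.12821.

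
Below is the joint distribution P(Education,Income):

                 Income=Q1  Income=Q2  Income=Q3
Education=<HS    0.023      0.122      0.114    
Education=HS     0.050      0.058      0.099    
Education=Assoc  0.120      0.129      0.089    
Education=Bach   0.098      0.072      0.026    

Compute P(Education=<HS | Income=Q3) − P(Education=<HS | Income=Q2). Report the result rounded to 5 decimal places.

P(Income=Q3) = 0.114 + 0.099 + 0.089 + 0.026 = 0.328; P(Education=<HS | Income=Q3) = 0.114/0.328 = 0.347561.
P(Income=Q2) = 0.122 + 0.058 + 0.129 + 0.072 = 0.381; P(Education=<HS | Income=Q2) = 0.122/0.381 = 0.320210.
Difference = 0.02735.

0.02735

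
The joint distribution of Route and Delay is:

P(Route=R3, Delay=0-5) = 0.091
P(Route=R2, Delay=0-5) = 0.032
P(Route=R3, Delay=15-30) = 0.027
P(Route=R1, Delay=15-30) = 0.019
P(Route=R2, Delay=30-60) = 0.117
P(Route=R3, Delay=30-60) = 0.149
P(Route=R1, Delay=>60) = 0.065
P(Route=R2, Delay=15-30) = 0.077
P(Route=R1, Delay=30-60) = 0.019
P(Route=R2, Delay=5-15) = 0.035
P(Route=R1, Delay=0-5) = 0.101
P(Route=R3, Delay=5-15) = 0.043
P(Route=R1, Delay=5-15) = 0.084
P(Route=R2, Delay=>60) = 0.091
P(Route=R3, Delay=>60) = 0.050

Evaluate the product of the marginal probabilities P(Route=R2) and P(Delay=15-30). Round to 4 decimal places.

0.0433

P(Route=R2) = 0.032 + 0.035 + 0.077 + 0.117 + 0.091 = 0.352.
P(Delay=15-30) = 0.019 + 0.077 + 0.027 = 0.123.
Product: 0.352 × 0.123 = 0.0433.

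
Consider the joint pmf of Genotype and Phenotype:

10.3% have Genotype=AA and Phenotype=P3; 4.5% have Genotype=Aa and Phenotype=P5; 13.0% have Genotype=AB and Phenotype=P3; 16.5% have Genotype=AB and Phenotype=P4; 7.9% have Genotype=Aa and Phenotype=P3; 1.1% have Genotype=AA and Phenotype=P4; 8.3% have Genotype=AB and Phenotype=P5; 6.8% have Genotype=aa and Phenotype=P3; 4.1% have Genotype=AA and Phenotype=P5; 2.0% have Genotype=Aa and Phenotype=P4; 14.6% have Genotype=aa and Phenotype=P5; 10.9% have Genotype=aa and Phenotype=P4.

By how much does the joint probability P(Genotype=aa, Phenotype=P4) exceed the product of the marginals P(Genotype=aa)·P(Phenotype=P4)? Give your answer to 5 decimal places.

0.01049

P(Genotype=aa) = 0.068 + 0.109 + 0.146 = 0.323.
P(Phenotype=P4) = 0.011 + 0.020 + 0.109 + 0.165 = 0.305.
P(Genotype=aa, Phenotype=P4) − P(Genotype=aa)P(Phenotype=P4) = 0.109 − 0.323×0.305 = 0.01049.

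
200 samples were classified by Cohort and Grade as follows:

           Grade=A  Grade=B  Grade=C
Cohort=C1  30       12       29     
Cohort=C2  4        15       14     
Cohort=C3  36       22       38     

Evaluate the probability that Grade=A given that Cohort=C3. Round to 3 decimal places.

Total with Cohort=C3: 36 + 22 + 38 = 96.
P(Grade=A | Cohort=C3) = 36/96 = 0.375.

0.375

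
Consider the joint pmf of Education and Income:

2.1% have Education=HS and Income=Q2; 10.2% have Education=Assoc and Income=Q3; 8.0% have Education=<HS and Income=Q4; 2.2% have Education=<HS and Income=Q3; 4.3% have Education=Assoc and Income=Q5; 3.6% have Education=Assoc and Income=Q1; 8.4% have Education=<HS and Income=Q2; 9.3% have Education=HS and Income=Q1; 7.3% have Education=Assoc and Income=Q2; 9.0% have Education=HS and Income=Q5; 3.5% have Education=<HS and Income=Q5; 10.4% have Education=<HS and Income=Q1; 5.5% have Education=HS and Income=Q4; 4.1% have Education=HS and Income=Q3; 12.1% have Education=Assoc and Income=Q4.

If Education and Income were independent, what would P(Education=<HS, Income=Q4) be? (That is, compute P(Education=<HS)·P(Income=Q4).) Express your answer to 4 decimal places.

P(Education=<HS) = 0.104 + 0.084 + 0.022 + 0.080 + 0.035 = 0.325.
P(Income=Q4) = 0.080 + 0.055 + 0.121 = 0.256.
Product: 0.325 × 0.256 = 0.0832.

0.0832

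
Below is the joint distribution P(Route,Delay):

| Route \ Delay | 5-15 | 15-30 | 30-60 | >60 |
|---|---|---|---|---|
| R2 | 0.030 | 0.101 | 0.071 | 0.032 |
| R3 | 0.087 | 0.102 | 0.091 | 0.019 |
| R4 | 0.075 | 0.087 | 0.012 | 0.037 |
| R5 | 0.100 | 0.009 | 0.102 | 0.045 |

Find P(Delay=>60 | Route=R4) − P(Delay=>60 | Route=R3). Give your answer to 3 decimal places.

P(Route=R4) = 0.075 + 0.087 + 0.012 + 0.037 = 0.211; P(Delay=>60 | Route=R4) = 0.037/0.211 = 0.1754.
P(Route=R3) = 0.087 + 0.102 + 0.091 + 0.019 = 0.299; P(Delay=>60 | Route=R3) = 0.019/0.299 = 0.0635.
Difference = 0.112.

0.112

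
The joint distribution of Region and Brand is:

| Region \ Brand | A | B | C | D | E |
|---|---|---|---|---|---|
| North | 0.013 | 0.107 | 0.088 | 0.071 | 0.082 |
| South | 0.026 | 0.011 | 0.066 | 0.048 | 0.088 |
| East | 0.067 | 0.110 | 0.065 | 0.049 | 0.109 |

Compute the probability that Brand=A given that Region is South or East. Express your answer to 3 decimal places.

0.146

P(Region=South) = 0.026 + 0.011 + 0.066 + 0.048 + 0.088 = 0.239.
P(Region=East) = 0.067 + 0.110 + 0.065 + 0.049 + 0.109 = 0.400.
P(Region ∈ {South, East}) = 0.239 + 0.400 = 0.639; P(Brand=A, Region ∈ {South, East}) = 0.026 + 0.067 = 0.093.
P(Brand=A | Region ∈ {South, East}) = 0.093/0.639 = 0.146.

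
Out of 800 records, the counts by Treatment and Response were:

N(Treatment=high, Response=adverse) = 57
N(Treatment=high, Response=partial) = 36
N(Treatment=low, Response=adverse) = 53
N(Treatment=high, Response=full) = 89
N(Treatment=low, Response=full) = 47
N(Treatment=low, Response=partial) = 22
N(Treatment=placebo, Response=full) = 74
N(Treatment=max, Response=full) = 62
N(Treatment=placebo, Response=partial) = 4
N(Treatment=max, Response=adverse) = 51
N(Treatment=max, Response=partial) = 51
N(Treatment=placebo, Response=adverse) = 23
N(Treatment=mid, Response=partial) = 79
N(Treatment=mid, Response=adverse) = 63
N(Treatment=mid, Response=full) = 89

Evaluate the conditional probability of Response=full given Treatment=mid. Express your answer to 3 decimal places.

0.385

Total with Treatment=mid: 79 + 89 + 63 = 231.
P(Response=full | Treatment=mid) = 89/231 = 0.385.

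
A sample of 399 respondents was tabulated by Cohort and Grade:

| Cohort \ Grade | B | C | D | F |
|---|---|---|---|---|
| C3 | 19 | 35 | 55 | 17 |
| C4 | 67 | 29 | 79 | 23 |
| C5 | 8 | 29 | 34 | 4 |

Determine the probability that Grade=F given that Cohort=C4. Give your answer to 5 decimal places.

Total with Cohort=C4: 67 + 29 + 79 + 23 = 198.
P(Grade=F | Cohort=C4) = 23/198 = 0.11616.

0.11616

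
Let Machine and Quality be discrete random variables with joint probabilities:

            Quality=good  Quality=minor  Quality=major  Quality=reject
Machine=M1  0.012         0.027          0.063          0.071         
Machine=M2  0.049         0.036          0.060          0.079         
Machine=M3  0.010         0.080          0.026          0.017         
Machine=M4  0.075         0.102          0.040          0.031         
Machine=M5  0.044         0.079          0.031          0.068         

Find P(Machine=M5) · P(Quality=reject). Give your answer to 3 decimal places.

P(Machine=M5) = 0.044 + 0.079 + 0.031 + 0.068 = 0.222.
P(Quality=reject) = 0.071 + 0.079 + 0.017 + 0.031 + 0.068 = 0.266.
Product: 0.222 × 0.266 = 0.059.

0.059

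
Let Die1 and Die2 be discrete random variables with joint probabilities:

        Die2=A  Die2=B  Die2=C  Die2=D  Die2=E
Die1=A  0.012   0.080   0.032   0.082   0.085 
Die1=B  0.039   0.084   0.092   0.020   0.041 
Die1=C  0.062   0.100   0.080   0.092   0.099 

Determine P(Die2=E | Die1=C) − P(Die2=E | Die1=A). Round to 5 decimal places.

-0.06346

P(Die1=C) = 0.062 + 0.100 + 0.080 + 0.092 + 0.099 = 0.433; P(Die2=E | Die1=C) = 0.099/0.433 = 0.228637.
P(Die1=A) = 0.012 + 0.080 + 0.032 + 0.082 + 0.085 = 0.291; P(Die2=E | Die1=A) = 0.085/0.291 = 0.292096.
Difference = -0.06346.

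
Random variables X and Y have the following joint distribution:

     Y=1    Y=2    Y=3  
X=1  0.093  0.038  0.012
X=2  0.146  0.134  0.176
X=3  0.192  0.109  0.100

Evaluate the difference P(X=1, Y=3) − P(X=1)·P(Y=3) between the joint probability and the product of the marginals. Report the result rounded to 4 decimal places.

P(X=1) = 0.093 + 0.038 + 0.012 = 0.143.
P(Y=3) = 0.012 + 0.176 + 0.100 = 0.288.
P(X=1, Y=3) − P(X=1)P(Y=3) = 0.012 − 0.143×0.288 = -0.0292.

-0.0292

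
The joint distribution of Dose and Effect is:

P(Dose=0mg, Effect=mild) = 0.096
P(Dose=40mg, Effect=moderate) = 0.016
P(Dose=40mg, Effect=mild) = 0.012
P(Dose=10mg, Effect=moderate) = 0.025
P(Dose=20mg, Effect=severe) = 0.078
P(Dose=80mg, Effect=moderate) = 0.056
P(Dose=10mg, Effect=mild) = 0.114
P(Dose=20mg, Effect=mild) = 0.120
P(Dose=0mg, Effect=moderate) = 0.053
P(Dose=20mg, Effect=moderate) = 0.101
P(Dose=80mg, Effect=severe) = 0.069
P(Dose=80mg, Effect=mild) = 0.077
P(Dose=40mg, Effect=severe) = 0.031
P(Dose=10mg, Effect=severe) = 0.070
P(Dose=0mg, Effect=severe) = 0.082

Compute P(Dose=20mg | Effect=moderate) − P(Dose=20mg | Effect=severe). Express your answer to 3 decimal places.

0.166

P(Effect=moderate) = 0.053 + 0.025 + 0.101 + 0.016 + 0.056 = 0.251; P(Dose=20mg | Effect=moderate) = 0.101/0.251 = 0.4024.
P(Effect=severe) = 0.082 + 0.070 + 0.078 + 0.031 + 0.069 = 0.330; P(Dose=20mg | Effect=severe) = 0.078/0.330 = 0.2364.
Difference = 0.166.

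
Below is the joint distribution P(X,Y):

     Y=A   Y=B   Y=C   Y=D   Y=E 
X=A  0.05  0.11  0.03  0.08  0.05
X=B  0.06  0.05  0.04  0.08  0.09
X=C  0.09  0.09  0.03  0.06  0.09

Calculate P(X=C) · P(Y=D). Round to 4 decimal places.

P(X=C) = 0.09 + 0.09 + 0.03 + 0.06 + 0.09 = 0.36.
P(Y=D) = 0.08 + 0.08 + 0.06 = 0.22.
Product: 0.36 × 0.22 = 0.0792.

0.0792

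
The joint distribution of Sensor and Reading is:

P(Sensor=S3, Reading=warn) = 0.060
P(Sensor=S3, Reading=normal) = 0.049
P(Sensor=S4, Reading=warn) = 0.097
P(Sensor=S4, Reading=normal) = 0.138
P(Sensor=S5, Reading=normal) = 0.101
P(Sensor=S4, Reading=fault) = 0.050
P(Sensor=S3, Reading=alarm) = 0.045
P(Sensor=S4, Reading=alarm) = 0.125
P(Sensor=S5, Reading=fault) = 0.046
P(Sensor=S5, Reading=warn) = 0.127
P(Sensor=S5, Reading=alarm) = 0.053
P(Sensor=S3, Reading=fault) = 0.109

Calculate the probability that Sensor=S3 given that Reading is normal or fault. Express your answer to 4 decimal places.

P(Reading=normal) = 0.049 + 0.138 + 0.101 = 0.288.
P(Reading=fault) = 0.109 + 0.050 + 0.046 = 0.205.
P(Reading ∈ {normal, fault}) = 0.288 + 0.205 = 0.493; P(Sensor=S3, Reading ∈ {normal, fault}) = 0.049 + 0.109 = 0.158.
P(Sensor=S3 | Reading ∈ {normal, fault}) = 0.158/0.493 = 0.3205.

0.3205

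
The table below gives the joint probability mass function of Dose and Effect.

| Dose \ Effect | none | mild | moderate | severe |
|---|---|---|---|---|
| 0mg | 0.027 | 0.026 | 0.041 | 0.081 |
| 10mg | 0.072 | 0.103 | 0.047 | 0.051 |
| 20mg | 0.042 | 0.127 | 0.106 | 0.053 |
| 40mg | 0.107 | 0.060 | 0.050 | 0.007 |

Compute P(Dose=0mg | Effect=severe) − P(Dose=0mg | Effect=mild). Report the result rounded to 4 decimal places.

0.3396

P(Effect=severe) = 0.081 + 0.051 + 0.053 + 0.007 = 0.192; P(Dose=0mg | Effect=severe) = 0.081/0.192 = 0.42188.
P(Effect=mild) = 0.026 + 0.103 + 0.127 + 0.060 = 0.316; P(Dose=0mg | Effect=mild) = 0.026/0.316 = 0.08228.
Difference = 0.3396.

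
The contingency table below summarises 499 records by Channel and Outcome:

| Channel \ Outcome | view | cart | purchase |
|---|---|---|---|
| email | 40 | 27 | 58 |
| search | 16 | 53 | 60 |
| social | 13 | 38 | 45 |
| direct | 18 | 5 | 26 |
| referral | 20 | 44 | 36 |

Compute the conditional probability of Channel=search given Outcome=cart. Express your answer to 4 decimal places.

0.3174

Total with Outcome=cart: 27 + 53 + 38 + 5 + 44 = 167.
P(Channel=search | Outcome=cart) = 53/167 = 0.3174.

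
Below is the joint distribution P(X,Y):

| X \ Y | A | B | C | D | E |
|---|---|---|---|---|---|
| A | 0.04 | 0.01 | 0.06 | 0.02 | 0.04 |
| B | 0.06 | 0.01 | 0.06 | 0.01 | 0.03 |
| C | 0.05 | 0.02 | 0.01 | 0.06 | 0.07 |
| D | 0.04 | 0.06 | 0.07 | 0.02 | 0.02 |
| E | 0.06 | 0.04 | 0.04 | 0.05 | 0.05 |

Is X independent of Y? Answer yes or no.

P(X=C) = 0.21 and P(Y=C) = 0.24, so their product is 0.0504, but P(X=C, Y=C) = 0.01. Since these differ, X and Y are not independent.

no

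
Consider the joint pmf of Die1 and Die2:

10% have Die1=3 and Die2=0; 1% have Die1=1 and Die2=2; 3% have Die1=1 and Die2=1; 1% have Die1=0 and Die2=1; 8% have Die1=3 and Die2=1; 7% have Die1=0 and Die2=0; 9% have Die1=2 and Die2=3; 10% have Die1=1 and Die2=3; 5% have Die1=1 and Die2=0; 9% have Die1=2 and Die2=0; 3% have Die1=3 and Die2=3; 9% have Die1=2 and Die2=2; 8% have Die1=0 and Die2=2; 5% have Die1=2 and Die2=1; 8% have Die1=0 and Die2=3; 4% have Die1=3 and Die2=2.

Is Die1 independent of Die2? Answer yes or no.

no

P(Die1=3) = 0.25 and P(Die2=3) = 0.30, so their product is 0.0750, but P(Die1=3, Die2=3) = 0.03. Since these differ, Die1 and Die2 are not independent.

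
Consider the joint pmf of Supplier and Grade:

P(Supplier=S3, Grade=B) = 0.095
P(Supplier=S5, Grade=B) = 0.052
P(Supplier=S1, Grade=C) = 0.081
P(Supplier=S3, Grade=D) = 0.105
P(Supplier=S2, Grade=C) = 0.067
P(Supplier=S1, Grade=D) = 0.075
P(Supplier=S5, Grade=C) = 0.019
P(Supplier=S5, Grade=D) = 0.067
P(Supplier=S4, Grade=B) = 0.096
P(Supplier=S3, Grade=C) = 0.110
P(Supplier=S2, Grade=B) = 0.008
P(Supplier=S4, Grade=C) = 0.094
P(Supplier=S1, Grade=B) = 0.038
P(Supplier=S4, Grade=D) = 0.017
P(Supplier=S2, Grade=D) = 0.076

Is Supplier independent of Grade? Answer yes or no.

no

P(Supplier=S4) = 0.207 and P(Grade=D) = 0.340, so their product is 0.07038, but P(Supplier=S4, Grade=D) = 0.017. Since these differ, Supplier and Grade are not independent.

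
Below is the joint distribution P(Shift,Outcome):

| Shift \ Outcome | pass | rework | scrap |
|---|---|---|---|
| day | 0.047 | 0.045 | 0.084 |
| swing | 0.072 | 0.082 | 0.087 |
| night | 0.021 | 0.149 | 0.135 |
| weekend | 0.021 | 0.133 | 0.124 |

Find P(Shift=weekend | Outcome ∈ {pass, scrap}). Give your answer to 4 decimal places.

P(Outcome=pass) = 0.047 + 0.072 + 0.021 + 0.021 = 0.161.
P(Outcome=scrap) = 0.084 + 0.087 + 0.135 + 0.124 = 0.430.
P(Outcome ∈ {pass, scrap}) = 0.161 + 0.430 = 0.591; P(Shift=weekend, Outcome ∈ {pass, scrap}) = 0.021 + 0.124 = 0.145.
P(Shift=weekend | Outcome ∈ {pass, scrap}) = 0.145/0.591 = 0.2453.

0.2453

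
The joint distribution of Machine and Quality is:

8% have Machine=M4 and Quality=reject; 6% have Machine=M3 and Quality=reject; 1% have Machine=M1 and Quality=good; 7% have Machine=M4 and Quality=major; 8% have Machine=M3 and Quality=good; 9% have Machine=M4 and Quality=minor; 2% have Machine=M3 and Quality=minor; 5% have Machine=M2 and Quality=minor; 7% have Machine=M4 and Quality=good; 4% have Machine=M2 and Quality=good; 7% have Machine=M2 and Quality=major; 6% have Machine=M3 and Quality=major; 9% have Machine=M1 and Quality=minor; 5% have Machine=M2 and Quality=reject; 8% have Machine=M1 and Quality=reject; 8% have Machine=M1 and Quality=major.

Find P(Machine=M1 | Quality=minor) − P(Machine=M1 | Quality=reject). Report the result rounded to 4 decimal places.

P(Quality=minor) = 0.09 + 0.05 + 0.02 + 0.09 = 0.25; P(Machine=M1 | Quality=minor) = 0.09/0.25 = 0.36000.
P(Quality=reject) = 0.08 + 0.05 + 0.06 + 0.08 = 0.27; P(Machine=M1 | Quality=reject) = 0.08/0.27 = 0.29630.
Difference = 0.0637.

0.0637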